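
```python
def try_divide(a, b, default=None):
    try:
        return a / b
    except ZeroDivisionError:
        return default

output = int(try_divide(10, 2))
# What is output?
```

Step-by-step execution trace:
1. `try_divide(10, 2)` enters try: `return 10 / 2` → returns 5.0. No exception raised.
2. `except ZeroDivisionError` is skipped.
3. `int(5.0)` → 5 → output = 5.
Result: 5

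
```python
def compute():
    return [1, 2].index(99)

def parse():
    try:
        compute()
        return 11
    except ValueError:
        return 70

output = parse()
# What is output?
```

Step-by-step execution trace:
1. `parse()` calls `compute()`.
2. `compute()` evaluates `[1, 2].index(99)`, which raises ValueError; it propagates to the caller.
3. `return 11` is not reached.
4. `except ValueError` in parse matches → returns 70.
5. output = 70.
Result: 70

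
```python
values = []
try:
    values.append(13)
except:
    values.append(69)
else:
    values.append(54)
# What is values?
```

Step-by-step execution trace:
1. try: `values.append(13)` → values = [13]. No exception raised.
2. `except` is skipped.
3. `else` runs (try completed without exception): `values.append(54)` → values = [13, 54].
Result: [13, 54]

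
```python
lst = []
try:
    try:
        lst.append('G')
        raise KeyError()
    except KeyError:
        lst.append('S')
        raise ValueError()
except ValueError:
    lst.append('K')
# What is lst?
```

Step-by-step execution trace:
1. Inner try: `lst.append('G')` → lst = ['G'].
2. `raise KeyError()` raises KeyError.
3. Inner `except KeyError` matches → `lst.append('S')` → lst = ['G', 'S'].
4. `raise ValueError()` raises ValueError; propagates to outer try.
5. Outer `except ValueError` matches → `lst.append('K')` → lst = ['G', 'S', 'K'].
Result: ['G', 'S', 'K']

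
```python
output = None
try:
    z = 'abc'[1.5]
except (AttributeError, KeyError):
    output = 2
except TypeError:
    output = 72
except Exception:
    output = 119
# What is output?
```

Step-by-step execution trace:
1. `z = 'abc'[1.5]` raises TypeError.
2. `except (AttributeError, KeyError)` does not match TypeError; skipped.
3. `except TypeError` matches (exact type match) → output = 72.
4. `except Exception` is not reached.
Result: 72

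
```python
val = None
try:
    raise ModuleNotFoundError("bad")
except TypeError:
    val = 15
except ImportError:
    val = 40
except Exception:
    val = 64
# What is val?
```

Step-by-step execution trace:
1. `raise ModuleNotFoundError(...)` raises ModuleNotFoundError.
2. `except TypeError` does not match (ModuleNotFoundError is not a subclass of TypeError); skipped.
3. `except ImportError` matches (ModuleNotFoundError is a subclass of ImportError) → val = 40.
4. `except Exception` is not reached.
Result: 40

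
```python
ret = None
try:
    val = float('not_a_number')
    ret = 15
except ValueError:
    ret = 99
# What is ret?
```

Step-by-step execution trace:
1. `val = float('not_a_number')` raises ValueError.
2. `ret = 15` is not reached.
3. `except ValueError` matches → ret = 99.
Result: 99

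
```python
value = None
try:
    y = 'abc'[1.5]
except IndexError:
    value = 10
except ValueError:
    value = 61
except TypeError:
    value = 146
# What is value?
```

Step-by-step execution trace:
1. `y = 'abc'[1.5]` raises TypeError.
2. `except IndexError` does not match TypeError; skipped.
3. `except ValueError` does not match TypeError; skipped.
4. `except TypeError` matches → value = 146.
Result: 146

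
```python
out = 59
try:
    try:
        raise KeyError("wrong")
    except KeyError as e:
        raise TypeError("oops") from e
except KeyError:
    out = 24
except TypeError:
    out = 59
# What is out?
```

Step-by-step execution trace:
1. Inner try raises KeyError; inner `except KeyError as e` catches it.
2. `raise TypeError(...) from e` raises TypeError (KeyError is attached as __cause__, but only TypeError is active).
3. Outer `except KeyError` does not match TypeError; skipped.
4. Outer `except TypeError` matches → out = 59.
Result: 59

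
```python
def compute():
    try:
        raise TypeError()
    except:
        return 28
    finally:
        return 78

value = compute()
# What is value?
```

Step-by-step execution trace:
1. `compute()` enters try: `raise TypeError()` raises TypeError.
2. bare `except` matches → `return 28` sets pending return value 28.
3. Before returning, `finally: return 78` runs and overrides the pending return.
4. compute() returns 78 → value = 78.
Result: 78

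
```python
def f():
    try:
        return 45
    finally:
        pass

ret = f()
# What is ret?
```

Step-by-step execution trace:
1. `f()` enters try: `return 45` sets pending return value 45.
2. Before returning, `finally: pass` runs (no effect).
3. f() returns 45 → ret = 45.
Result: 45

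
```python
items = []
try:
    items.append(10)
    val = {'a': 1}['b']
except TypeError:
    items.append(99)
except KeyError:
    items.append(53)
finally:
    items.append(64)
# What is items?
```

Step-by-step execution trace:
1. try: `items.append(10)` → items = [10].
2. `val = {'a': 1}['b']` raises KeyError.
3. `except TypeError` does not match KeyError; skipped.
4. `except KeyError` matches → `items.append(53)` → items = [10, 53].
5. finally always runs: `items.append(64)` → items = [10, 53, 64].
Result: [10, 53, 64]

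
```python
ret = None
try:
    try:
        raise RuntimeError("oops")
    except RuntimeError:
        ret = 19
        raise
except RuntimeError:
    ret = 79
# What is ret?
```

Step-by-step execution trace:
1. Inner try: `raise RuntimeError("oops")` raises RuntimeError.
2. Inner `except RuntimeError` matches → ret = 19.
3. bare `raise` re-raises the same RuntimeError.
4. Outer `except RuntimeError` matches → ret = 79.
Result: 79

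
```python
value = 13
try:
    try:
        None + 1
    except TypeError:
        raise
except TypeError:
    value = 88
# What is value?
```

Step-by-step execution trace:
1. Inner try: `None + 1` raises TypeError.
2. Inner `except TypeError` matches; bare `raise` re-raises the same TypeError.
3. Outer `except TypeError` matches → value = 88.
Result: 88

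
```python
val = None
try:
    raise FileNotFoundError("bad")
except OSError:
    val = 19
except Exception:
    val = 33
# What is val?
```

Step-by-step execution trace:
1. `raise FileNotFoundError(...)` raises FileNotFoundError.
2. `except OSError` matches (FileNotFoundError is a subclass of OSError) → val = 19.
3. `except Exception` is not reached.
Result: 19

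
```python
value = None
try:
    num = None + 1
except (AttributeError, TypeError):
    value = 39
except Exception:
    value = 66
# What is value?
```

Step-by-step execution trace:
1. `num = None + 1` raises TypeError.
2. `except (AttributeError, TypeError)` matches (TypeError is in the tuple) → value = 39.
3. `except Exception` is not reached.
Result: 39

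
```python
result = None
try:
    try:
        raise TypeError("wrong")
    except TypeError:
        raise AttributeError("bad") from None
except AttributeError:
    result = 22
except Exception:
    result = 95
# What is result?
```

Step-by-step execution trace:
1. Inner try raises TypeError; inner `except TypeError` catches it.
2. `raise AttributeError(...) from None` raises AttributeError (from None suppresses __context__, but the active exception is still AttributeError).
3. Outer `except AttributeError` matches → result = 22.
4. `except Exception` is not reached.
Result: 22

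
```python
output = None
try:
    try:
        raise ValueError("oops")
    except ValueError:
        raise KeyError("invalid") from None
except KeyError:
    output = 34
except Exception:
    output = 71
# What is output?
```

Step-by-step execution trace:
1. Inner try raises ValueError; inner `except ValueError` catches it.
2. `raise KeyError(...) from None` raises KeyError (from None suppresses __context__, but the active exception is still KeyError).
3. Outer `except KeyError` matches → output = 34.
4. `except Exception` is not reached.
Result: 34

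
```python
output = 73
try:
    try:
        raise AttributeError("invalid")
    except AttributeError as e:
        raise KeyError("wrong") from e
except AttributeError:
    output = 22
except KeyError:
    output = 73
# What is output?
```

Step-by-step execution trace:
1. Inner try raises AttributeError; inner `except AttributeError as e` catches it.
2. `raise KeyError(...) from e` raises KeyError (AttributeError is attached as __cause__, but only KeyError is active).
3. Outer `except AttributeError` does not match KeyError; skipped.
4. Outer `except KeyError` matches → output = 73.
Result: 73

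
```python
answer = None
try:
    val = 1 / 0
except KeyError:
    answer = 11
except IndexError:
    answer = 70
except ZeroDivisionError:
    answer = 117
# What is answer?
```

Step-by-step execution trace:
1. `val = 1 / 0` raises ZeroDivisionError.
2. `except KeyError` does not match ZeroDivisionError; skipped.
3. `except IndexError` does not match ZeroDivisionError; skipped.
4. `except ZeroDivisionError` matches → answer = 117.
Result: 117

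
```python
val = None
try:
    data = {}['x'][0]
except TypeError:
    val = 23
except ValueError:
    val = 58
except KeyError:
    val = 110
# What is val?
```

Step-by-step execution trace:
1. `data = {}['x'][0]` raises KeyError.
2. `except TypeError` does not match KeyError; skipped.
3. `except ValueError` does not match KeyError; skipped.
4. `except KeyError` matches → val = 110.
Result: 110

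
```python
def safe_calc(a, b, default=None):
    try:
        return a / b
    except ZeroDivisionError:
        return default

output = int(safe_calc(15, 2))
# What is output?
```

Step-by-step execution trace:
1. `safe_calc(15, 2)` enters try: `return 15 / 2` → returns 7.5. No exception raised.
2. `except ZeroDivisionError` is skipped.
3. `int(7.5)` → 7 → output = 7.
Result: 7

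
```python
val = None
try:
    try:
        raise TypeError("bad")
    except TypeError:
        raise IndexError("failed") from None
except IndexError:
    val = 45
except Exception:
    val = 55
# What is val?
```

Step-by-step execution trace:
1. Inner try raises TypeError; inner `except TypeError` catches it.
2. `raise IndexError(...) from None` raises IndexError (from None suppresses __context__, but the active exception is still IndexError).
3. Outer `except IndexError` matches → val = 45.
4. `except Exception` is not reached.
Result: 45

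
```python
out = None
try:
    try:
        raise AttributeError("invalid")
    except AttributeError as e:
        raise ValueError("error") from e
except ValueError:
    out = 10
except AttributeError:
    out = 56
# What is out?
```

Step-by-step execution trace:
1. Inner try raises AttributeError; inner `except AttributeError as e` catches it.
2. `raise ValueError(...) from e` raises ValueError (AttributeError is attached as __cause__, but only ValueError is active).
3. Outer `except ValueError` matches → out = 10.
4. `except AttributeError` is not reached.
Result: 10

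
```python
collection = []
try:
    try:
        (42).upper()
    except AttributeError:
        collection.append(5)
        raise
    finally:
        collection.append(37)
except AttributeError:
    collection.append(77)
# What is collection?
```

Step-by-step execution trace:
1. Inner try: `(42).upper()` raises AttributeError.
2. Inner `except AttributeError` matches → `collection.append(5)` → collection = [5].
3. bare `raise` re-raises AttributeError.
4. Inner `finally` runs during unwinding: `collection.append(37)` → collection = [5, 37].
5. Outer `except AttributeError` matches → `collection.append(77)` → collection = [5, 37, 77].
Result: [5, 37, 77]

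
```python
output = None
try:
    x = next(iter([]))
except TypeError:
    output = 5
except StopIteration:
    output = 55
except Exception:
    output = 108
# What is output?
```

Step-by-step execution trace:
1. `x = next(iter([]))` raises StopIteration.
2. `except TypeError` does not match StopIteration; skipped.
3. `except StopIteration` matches → output = 55.
4. Remaining except clauses are skipped.
Result: 55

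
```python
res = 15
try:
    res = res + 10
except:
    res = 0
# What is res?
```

Step-by-step execution trace:
1. res starts at 15.
2. try: `res = res + 10` → res = 25. No exception raised.
3. `except` is skipped.
Result: 25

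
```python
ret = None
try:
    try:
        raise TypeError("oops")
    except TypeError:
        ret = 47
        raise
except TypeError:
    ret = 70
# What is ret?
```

Step-by-step execution trace:
1. Inner try: `raise TypeError("oops")` raises TypeError.
2. Inner `except TypeError` matches → ret = 47.
3. bare `raise` re-raises the same TypeError.
4. Outer `except TypeError` matches → ret = 70.
Result: 70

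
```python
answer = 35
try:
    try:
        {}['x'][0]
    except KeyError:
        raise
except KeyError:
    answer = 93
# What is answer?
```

Step-by-step execution trace:
1. Inner try: `{}['x'][0]` raises KeyError.
2. Inner `except KeyError` matches; bare `raise` re-raises the same KeyError.
3. Outer `except KeyError` matches → answer = 93.
Result: 93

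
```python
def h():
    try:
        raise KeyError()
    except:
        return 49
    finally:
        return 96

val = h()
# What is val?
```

Step-by-step execution trace:
1. `h()` enters try: `raise KeyError()` raises KeyError.
2. bare `except` matches → `return 49` sets pending return value 49.
3. Before returning, `finally: return 96` runs and overrides the pending return.
4. h() returns 96 → val = 96.
Result: 96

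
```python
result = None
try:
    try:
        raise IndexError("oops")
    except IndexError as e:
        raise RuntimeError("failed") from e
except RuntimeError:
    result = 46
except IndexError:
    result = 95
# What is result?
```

Step-by-step execution trace:
1. Inner try raises IndexError; inner `except IndexError as e` catches it.
2. `raise RuntimeError(...) from e` raises RuntimeError (IndexError is attached as __cause__, but only RuntimeError is active).
3. Outer `except RuntimeError` matches → result = 46.
4. `except IndexError` is not reached.
Result: 46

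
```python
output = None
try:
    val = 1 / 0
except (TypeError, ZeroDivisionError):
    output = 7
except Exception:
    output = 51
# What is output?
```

Step-by-step execution trace:
1. `val = 1 / 0` raises ZeroDivisionError.
2. `except (TypeError, ZeroDivisionError)` matches (ZeroDivisionError is in the tuple) → output = 7.
3. `except Exception` is not reached.
Result: 7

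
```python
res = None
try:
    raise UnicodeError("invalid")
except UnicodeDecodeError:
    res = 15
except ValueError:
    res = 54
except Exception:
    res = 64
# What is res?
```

Step-by-step execution trace:
1. `raise UnicodeError(...)` raises UnicodeError.
2. `except UnicodeDecodeError` does not match (UnicodeError is not a subclass of UnicodeDecodeError); skipped.
3. `except ValueError` matches (UnicodeError is a subclass of ValueError) → res = 54.
4. `except Exception` is not reached.
Result: 54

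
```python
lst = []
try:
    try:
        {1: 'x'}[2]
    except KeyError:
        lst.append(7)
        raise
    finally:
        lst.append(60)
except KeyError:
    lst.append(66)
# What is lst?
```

Step-by-step execution trace:
1. Inner try: `{1: 'x'}[2]` raises KeyError.
2. Inner `except KeyError` matches → `lst.append(7)` → lst = [7].
3. bare `raise` re-raises KeyError.
4. Inner `finally` runs during unwinding: `lst.append(60)` → lst = [7, 60].
5. Outer `except KeyError` matches → `lst.append(66)` → lst = [7, 60, 66].
Result: [7, 60, 66]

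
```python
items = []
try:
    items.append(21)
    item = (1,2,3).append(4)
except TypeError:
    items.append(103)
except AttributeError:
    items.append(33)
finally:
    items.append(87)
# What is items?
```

Step-by-step execution trace:
1. try: `items.append(21)` → items = [21].
2. `item = (1,2,3).append(4)` raises AttributeError.
3. `except TypeError` does not match AttributeError; skipped.
4. `except AttributeError` matches → `items.append(33)` → items = [21, 33].
5. finally always runs: `items.append(87)` → items = [21, 33, 87].
Result: [21, 33, 87]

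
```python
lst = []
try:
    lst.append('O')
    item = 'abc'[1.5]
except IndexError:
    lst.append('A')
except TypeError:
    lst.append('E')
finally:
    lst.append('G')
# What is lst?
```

Step-by-step execution trace:
1. try: `lst.append('O')` → lst = ['O'].
2. `item = 'abc'[1.5]` raises TypeError.
3. `except IndexError` does not match TypeError; skipped.
4. `except TypeError` matches → `lst.append('E')` → lst = ['O', 'E'].
5. finally always runs: `lst.append('G')` → lst = ['O', 'E', 'G'].
Result: ['O', 'E', 'G']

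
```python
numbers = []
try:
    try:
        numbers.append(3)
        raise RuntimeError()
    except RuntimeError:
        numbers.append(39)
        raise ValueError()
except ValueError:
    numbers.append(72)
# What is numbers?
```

Step-by-step execution trace:
1. Inner try: `numbers.append(3)` → numbers = [3].
2. `raise RuntimeError()` raises RuntimeError.
3. Inner `except RuntimeError` matches → `numbers.append(39)` → numbers = [3, 39].
4. `raise ValueError()` raises ValueError; propagates to outer try.
5. Outer `except ValueError` matches → `numbers.append(72)` → numbers = [3, 39, 72].
Result: [3, 39, 72]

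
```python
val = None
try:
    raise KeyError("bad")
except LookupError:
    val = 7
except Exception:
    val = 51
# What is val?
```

Step-by-step execution trace:
1. `raise KeyError(...)` raises KeyError.
2. `except LookupError` matches (KeyError is a subclass of LookupError) → val = 7.
3. `except Exception` is not reached.
Result: 7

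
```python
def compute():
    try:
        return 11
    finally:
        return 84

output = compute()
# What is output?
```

Step-by-step execution trace:
1. `compute()` enters try: `return 11` sets pending return value 11.
2. Before returning, `finally: return 84` runs and overrides the pending return.
3. compute() returns 84 → output = 84.
Result: 84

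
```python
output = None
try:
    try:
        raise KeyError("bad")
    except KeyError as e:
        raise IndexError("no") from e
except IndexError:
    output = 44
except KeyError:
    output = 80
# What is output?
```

Step-by-step execution trace:
1. Inner try raises KeyError; inner `except KeyError as e` catches it.
2. `raise IndexError(...) from e` raises IndexError (KeyError is attached as __cause__, but only IndexError is active).
3. Outer `except IndexError` matches → output = 44.
4. `except KeyError` is not reached.
Result: 44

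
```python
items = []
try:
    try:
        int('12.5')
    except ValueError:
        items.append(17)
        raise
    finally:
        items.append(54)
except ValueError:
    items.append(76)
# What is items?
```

Step-by-step execution trace:
1. Inner try: `int('12.5')` raises ValueError.
2. Inner `except ValueError` matches → `items.append(17)` → items = [17].
3. bare `raise` re-raises ValueError.
4. Inner `finally` runs during unwinding: `items.append(54)` → items = [17, 54].
5. Outer `except ValueError` matches → `items.append(76)` → items = [17, 54, 76].
Result: [17, 54, 76]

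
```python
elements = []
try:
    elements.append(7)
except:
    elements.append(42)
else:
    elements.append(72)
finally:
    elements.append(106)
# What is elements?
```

Step-by-step execution trace:
1. try: `elements.append(7)` → elements = [7]. No exception raised.
2. `except` is skipped.
3. `else` runs: `elements.append(72)` → elements = [7, 72].
4. `finally` always runs: `elements.append(106)` → elements = [7, 72, 106].
Result: [7, 72, 106]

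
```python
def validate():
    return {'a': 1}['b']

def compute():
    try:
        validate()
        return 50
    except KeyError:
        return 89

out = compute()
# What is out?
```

Step-by-step execution trace:
1. `compute()` calls `validate()`.
2. `validate()` evaluates `{'a': 1}['b']`, which raises KeyError; it propagates to the caller.
3. `return 50` is not reached.
4. `except KeyError` in compute matches → returns 89.
5. out = 89.
Result: 89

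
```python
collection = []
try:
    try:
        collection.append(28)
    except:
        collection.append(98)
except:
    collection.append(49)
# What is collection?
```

Step-by-step execution trace:
1. Inner try: `collection.append(28)` → collection = [28]. No exception raised.
2. Inner `except` is skipped.
3. Inner try completes normally; outer `except` is skipped.
Result: [28]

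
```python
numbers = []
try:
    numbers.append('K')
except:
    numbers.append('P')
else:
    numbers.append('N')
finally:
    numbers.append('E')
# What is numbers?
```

Step-by-step execution trace:
1. try: `numbers.append('K')` → numbers = ['K']. No exception raised.
2. `except` is skipped.
3. `else` runs: `numbers.append('N')` → numbers = ['K', 'N'].
4. `finally` always runs: `numbers.append('E')` → numbers = ['K', 'N', 'E'].
Result: ['K', 'N', 'E']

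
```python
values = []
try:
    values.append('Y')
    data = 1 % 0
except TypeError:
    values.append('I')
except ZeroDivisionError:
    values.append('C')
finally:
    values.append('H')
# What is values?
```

Step-by-step execution trace:
1. try: `values.append('Y')` → values = ['Y'].
2. `data = 1 % 0` raises ZeroDivisionError.
3. `except TypeError` does not match ZeroDivisionError; skipped.
4. `except ZeroDivisionError` matches → `values.append('C')` → values = ['Y', 'C'].
5. finally always runs: `values.append('H')` → values = ['Y', 'C', 'H'].
Result: ['Y', 'C', 'H']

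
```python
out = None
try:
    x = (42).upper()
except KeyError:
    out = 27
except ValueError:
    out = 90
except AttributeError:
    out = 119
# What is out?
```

Step-by-step execution trace:
1. `x = (42).upper()` raises AttributeError.
2. `except KeyError` does not match AttributeError; skipped.
3. `except ValueError` does not match AttributeError; skipped.
4. `except AttributeError` matches → out = 119.
Result: 119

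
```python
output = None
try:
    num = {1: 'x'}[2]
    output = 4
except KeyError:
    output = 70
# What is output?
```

Step-by-step execution trace:
1. `num = {1: 'x'}[2]` raises KeyError.
2. `output = 4` is not reached.
3. `except KeyError` matches → output = 70.
Result: 70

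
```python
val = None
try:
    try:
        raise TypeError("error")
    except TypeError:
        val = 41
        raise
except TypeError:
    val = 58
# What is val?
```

Step-by-step execution trace:
1. Inner try: `raise TypeError("error")` raises TypeError.
2. Inner `except TypeError` matches → val = 41.
3. bare `raise` re-raises the same TypeError.
4. Outer `except TypeError` matches → val = 58.
Result: 58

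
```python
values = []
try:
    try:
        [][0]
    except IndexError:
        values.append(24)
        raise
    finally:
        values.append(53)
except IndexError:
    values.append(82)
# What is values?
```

Step-by-step execution trace:
1. Inner try: `[][0]` raises IndexError.
2. Inner `except IndexError` matches → `values.append(24)` → values = [24].
3. bare `raise` re-raises IndexError.
4. Inner `finally` runs during unwinding: `values.append(53)` → values = [24, 53].
5. Outer `except IndexError` matches → `values.append(82)` → values = [24, 53, 82].
Result: [24, 53, 82]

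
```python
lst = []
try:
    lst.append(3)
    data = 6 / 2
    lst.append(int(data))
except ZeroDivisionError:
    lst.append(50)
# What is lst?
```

Step-by-step execution trace:
1. try: `lst.append(3)` → lst = [3].
2. `data = 6 / 2` → data = 3.0. No exception raised.
3. `lst.append(int(data))` → lst = [3, 3].
4. `except ZeroDivisionError` is skipped (no exception was raised).
Result: [3, 3]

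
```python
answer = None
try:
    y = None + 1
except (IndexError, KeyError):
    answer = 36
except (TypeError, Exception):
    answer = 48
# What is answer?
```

Step-by-step execution trace:
1. `y = None + 1` raises TypeError.
2. `except (IndexError, KeyError)` does not match TypeError; skipped.
3. `except (TypeError, Exception)` matches (TypeError is in the tuple) → answer = 48.
Result: 48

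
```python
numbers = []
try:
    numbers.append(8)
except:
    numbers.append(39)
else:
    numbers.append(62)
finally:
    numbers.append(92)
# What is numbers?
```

Step-by-step execution trace:
1. try: `numbers.append(8)` → numbers = [8]. No exception raised.
2. `except` is skipped.
3. `else` runs: `numbers.append(62)` → numbers = [8, 62].
4. `finally` always runs: `numbers.append(92)` → numbers = [8, 62, 92].
Result: [8, 62, 92]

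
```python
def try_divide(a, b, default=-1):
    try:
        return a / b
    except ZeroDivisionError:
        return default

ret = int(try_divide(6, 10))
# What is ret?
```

Step-by-step execution trace:
1. `try_divide(6, 10)` enters try: `return 6 / 10` → returns 0.6. No exception raised.
2. `except ZeroDivisionError` is skipped.
3. `int(0.6)` → 0 → ret = 0.
Result: 0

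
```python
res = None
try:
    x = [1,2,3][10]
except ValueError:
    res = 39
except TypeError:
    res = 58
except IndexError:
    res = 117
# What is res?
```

Step-by-step execution trace:
1. `x = [1,2,3][10]` raises IndexError.
2. `except ValueError` does not match IndexError; skipped.
3. `except TypeError` does not match IndexError; skipped.
4. `except IndexError` matches → res = 117.
Result: 117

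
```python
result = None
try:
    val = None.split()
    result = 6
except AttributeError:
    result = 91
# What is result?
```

Step-by-step execution trace:
1. `val = None.split()` raises AttributeError.
2. `result = 6` is not reached.
3. `except AttributeError` matches → result = 91.
Result: 91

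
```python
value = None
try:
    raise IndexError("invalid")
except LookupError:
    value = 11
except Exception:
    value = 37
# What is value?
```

Step-by-step execution trace:
1. `raise IndexError(...)` raises IndexError.
2. `except LookupError` matches (IndexError is a subclass of LookupError) → value = 11.
3. `except Exception` is not reached.
Result: 11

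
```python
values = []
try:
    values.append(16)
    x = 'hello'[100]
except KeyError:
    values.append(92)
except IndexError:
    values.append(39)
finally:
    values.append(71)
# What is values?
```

Step-by-step execution trace:
1. try: `values.append(16)` → values = [16].
2. `x = 'hello'[100]` raises IndexError.
3. `except KeyError` does not match IndexError; skipped.
4. `except IndexError` matches → `values.append(39)` → values = [16, 39].
5. finally always runs: `values.append(71)` → values = [16, 39, 71].
Result: [16, 39, 71]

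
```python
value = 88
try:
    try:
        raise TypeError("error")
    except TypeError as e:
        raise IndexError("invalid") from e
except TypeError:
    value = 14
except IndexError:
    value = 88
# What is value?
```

Step-by-step execution trace:
1. Inner try raises TypeError; inner `except TypeError as e` catches it.
2. `raise IndexError(...) from e` raises IndexError (TypeError is attached as __cause__, but only IndexError is active).
3. Outer `except TypeError` does not match IndexError; skipped.
4. Outer `except IndexError` matches → value = 88.
Result: 88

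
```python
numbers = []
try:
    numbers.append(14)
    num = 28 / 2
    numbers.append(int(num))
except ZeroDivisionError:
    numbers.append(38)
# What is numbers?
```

Step-by-step execution trace:
1. try: `numbers.append(14)` → numbers = [14].
2. `num = 28 / 2` → num = 14.0. No exception raised.
3. `numbers.append(int(num))` → numbers = [14, 14].
4. `except ZeroDivisionError` is skipped (no exception was raised).
Result: [14, 14]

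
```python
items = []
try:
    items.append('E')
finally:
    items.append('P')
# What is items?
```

Step-by-step execution trace:
1. try: `items.append('E')` → items = ['E'].
2. The try body completes without raising.
3. finally always runs: `items.append('P')` → items = ['E', 'P'].
Result: ['E', 'P']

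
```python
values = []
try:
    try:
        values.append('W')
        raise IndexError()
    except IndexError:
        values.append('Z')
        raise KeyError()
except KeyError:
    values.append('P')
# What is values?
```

Step-by-step execution trace:
1. Inner try: `values.append('W')` → values = ['W'].
2. `raise IndexError()` raises IndexError.
3. Inner `except IndexError` matches → `values.append('Z')` → values = ['W', 'Z'].
4. `raise KeyError()` raises KeyError; propagates to outer try.
5. Outer `except KeyError` matches → `values.append('P')` → values = ['W', 'Z', 'P'].
Result: ['W', 'Z', 'P']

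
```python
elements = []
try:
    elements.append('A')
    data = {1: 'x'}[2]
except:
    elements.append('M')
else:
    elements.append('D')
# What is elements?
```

Step-by-step execution trace:
1. try: `elements.append('A')` → elements = ['A'].
2. `data = {1: 'x'}[2]` raises KeyError.
3. bare `except` matches → `elements.append('M')` → elements = ['A', 'M'].
4. `else` is skipped (an exception was raised).
Result: ['A', 'M']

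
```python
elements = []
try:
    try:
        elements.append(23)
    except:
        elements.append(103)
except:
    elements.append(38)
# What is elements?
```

Step-by-step execution trace:
1. Inner try: `elements.append(23)` → elements = [23]. No exception raised.
2. Inner `except` is skipped.
3. Inner try completes normally; outer `except` is skipped.
Result: [23]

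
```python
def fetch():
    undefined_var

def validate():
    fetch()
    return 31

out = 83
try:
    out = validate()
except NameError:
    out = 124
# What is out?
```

Step-by-step execution trace:
1. out starts at 83.
2. try: `validate()` calls `fetch()`.
3. `fetch()` evaluates `undefined_var`, which raises NameError; it propagates through validate (uncaught).
4. `return 31` in validate is not reached; the assignment to out does not complete.
5. `except NameError` matches → out = 124.
Result: 124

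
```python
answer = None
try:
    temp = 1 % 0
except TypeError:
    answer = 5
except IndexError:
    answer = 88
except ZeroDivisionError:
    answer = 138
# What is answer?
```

Step-by-step execution trace:
1. `temp = 1 % 0` raises ZeroDivisionError.
2. `except TypeError` does not match ZeroDivisionError; skipped.
3. `except IndexError` does not match ZeroDivisionError; skipped.
4. `except ZeroDivisionError` matches → answer = 138.
Result: 138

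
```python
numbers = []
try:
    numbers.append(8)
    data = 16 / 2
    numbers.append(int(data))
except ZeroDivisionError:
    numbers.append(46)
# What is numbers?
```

Step-by-step execution trace:
1. try: `numbers.append(8)` → numbers = [8].
2. `data = 16 / 2` → data = 8.0. No exception raised.
3. `numbers.append(int(data))` → numbers = [8, 8].
4. `except ZeroDivisionError` is skipped (no exception was raised).
Result: [8, 8]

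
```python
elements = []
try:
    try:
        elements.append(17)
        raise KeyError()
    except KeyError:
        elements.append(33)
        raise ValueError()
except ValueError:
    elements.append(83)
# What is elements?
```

Step-by-step execution trace:
1. Inner try: `elements.append(17)` → elements = [17].
2. `raise KeyError()` raises KeyError.
3. Inner `except KeyError` matches → `elements.append(33)` → elements = [17, 33].
4. `raise ValueError()` raises ValueError; propagates to outer try.
5. Outer `except ValueError` matches → `elements.append(83)` → elements = [17, 33, 83].
Result: [17, 33, 83]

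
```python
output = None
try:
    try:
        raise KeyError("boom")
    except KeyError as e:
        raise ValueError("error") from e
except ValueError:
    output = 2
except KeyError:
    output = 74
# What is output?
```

Step-by-step execution trace:
1. Inner try raises KeyError; inner `except KeyError as e` catches it.
2. `raise ValueError(...) from e` raises ValueError (KeyError is attached as __cause__, but only ValueError is active).
3. Outer `except ValueError` matches → output = 2.
4. `except KeyError` is not reached.
Result: 2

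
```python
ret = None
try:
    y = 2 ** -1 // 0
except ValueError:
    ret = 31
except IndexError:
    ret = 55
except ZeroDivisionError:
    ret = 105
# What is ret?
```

Step-by-step execution trace:
1. `y = 2 ** -1 // 0` raises ZeroDivisionError.
2. `except ValueError` does not match ZeroDivisionError; skipped.
3. `except IndexError` does not match ZeroDivisionError; skipped.
4. `except ZeroDivisionError` matches → ret = 105.
Result: 105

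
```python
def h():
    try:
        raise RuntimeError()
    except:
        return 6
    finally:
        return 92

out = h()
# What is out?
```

Step-by-step execution trace:
1. `h()` enters try: `raise RuntimeError()` raises RuntimeError.
2. bare `except` matches → `return 6` sets pending return value 6.
3. Before returning, `finally: return 92` runs and overrides the pending return.
4. h() returns 92 → out = 92.
Result: 92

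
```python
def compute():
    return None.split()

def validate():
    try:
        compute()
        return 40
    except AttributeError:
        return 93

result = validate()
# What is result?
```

Step-by-step execution trace:
1. `validate()` calls `compute()`.
2. `compute()` evaluates `None.split()`, which raises AttributeError; it propagates to the caller.
3. `return 40` is not reached.
4. `except AttributeError` in validate matches → returns 93.
5. result = 93.
Result: 93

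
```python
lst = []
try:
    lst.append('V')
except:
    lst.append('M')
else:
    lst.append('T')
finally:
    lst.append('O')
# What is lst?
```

Step-by-step execution trace:
1. try: `lst.append('V')` → lst = ['V']. No exception raised.
2. `except` is skipped.
3. `else` runs: `lst.append('T')` → lst = ['V', 'T'].
4. `finally` always runs: `lst.append('O')` → lst = ['V', 'T', 'O'].
Result: ['V', 'T', 'O']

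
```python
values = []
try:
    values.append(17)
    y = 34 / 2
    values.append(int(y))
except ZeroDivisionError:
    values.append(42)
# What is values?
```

Step-by-step execution trace:
1. try: `values.append(17)` → values = [17].
2. `y = 34 / 2` → y = 17.0. No exception raised.
3. `values.append(int(y))` → values = [17, 17].
4. `except ZeroDivisionError` is skipped (no exception was raised).
Result: [17, 17]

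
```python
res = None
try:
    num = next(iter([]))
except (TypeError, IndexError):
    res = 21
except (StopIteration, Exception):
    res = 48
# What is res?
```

Step-by-step execution trace:
1. `num = next(iter([]))` raises StopIteration.
2. `except (TypeError, IndexError)` does not match StopIteration; skipped.
3. `except (StopIteration, Exception)` matches (StopIteration is in the tuple) → res = 48.
Result: 48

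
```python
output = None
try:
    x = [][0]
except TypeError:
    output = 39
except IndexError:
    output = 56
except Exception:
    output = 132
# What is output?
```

Step-by-step execution trace:
1. `x = [][0]` raises IndexError.
2. `except TypeError` does not match IndexError; skipped.
3. `except IndexError` matches → output = 56.
4. Remaining except clauses are skipped.
Result: 56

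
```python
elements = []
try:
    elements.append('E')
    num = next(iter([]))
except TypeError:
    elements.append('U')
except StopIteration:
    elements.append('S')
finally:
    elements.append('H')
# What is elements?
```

Step-by-step execution trace:
1. try: `elements.append('E')` → elements = ['E'].
2. `num = next(iter([]))` raises StopIteration.
3. `except TypeError` does not match StopIteration; skipped.
4. `except StopIteration` matches → `elements.append('S')` → elements = ['E', 'S'].
5. finally always runs: `elements.append('H')` → elements = ['E', 'S', 'H'].
Result: ['E', 'S', 'H']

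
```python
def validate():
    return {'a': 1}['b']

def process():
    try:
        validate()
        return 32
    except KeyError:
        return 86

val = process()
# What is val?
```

Step-by-step execution trace:
1. `process()` calls `validate()`.
2. `validate()` evaluates `{'a': 1}['b']`, which raises KeyError; it propagates to the caller.
3. `return 32` is not reached.
4. `except KeyError` in process matches → returns 86.
5. val = 86.
Result: 86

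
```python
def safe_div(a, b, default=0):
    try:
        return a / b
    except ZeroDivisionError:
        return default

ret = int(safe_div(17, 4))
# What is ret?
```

Step-by-step execution trace:
1. `safe_div(17, 4)` enters try: `return 17 / 4` → returns 4.25. No exception raised.
2. `except ZeroDivisionError` is skipped.
3. `int(4.25)` → 4 → ret = 4.
Result: 4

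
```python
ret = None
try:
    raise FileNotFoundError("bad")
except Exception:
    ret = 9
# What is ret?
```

Step-by-step execution trace:
1. `raise FileNotFoundError(...)` raises FileNotFoundError.
2. `except Exception` matches (FileNotFoundError is a subclass of Exception) → ret = 9.
Result: 9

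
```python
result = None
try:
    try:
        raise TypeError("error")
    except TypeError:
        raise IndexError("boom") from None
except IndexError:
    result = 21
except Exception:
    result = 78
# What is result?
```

Step-by-step execution trace:
1. Inner try raises TypeError; inner `except TypeError` catches it.
2. `raise IndexError(...) from None` raises IndexError (from None suppresses __context__, but the active exception is still IndexError).
3. Outer `except IndexError` matches → result = 21.
4. `except Exception` is not reached.
Result: 21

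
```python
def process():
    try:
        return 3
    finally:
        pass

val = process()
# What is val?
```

Step-by-step execution trace:
1. `process()` enters try: `return 3` sets pending return value 3.
2. Before returning, `finally: pass` runs (no effect).
3. process() returns 3 → val = 3.
Result: 3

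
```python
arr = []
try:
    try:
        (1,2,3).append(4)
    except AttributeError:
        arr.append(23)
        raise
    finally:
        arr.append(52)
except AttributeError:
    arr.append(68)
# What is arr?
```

Step-by-step execution trace:
1. Inner try: `(1,2,3).append(4)` raises AttributeError.
2. Inner `except AttributeError` matches → `arr.append(23)` → arr = [23].
3. bare `raise` re-raises AttributeError.
4. Inner `finally` runs during unwinding: `arr.append(52)` → arr = [23, 52].
5. Outer `except AttributeError` matches → `arr.append(68)` → arr = [23, 52, 68].
Result: [23, 52, 68]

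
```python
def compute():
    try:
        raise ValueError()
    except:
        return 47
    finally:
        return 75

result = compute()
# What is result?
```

Step-by-step execution trace:
1. `compute()` enters try: `raise ValueError()` raises ValueError.
2. bare `except` matches → `return 47` sets pending return value 47.
3. Before returning, `finally: return 75` runs and overrides the pending return.
4. compute() returns 75 → result = 75.
Result: 75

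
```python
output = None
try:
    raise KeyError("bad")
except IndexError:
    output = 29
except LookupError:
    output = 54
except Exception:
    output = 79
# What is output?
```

Step-by-step execution trace:
1. `raise KeyError(...)` raises KeyError.
2. `except IndexError` does not match (KeyError is not a subclass of IndexError); skipped.
3. `except LookupError` matches (KeyError is a subclass of LookupError) → output = 54.
4. `except Exception` is not reached.
Result: 54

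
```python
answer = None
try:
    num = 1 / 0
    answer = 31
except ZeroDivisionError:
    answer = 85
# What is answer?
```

Step-by-step execution trace:
1. `num = 1 / 0` raises ZeroDivisionError.
2. `answer = 31` is not reached.
3. `except ZeroDivisionError` matches → answer = 85.
Result: 85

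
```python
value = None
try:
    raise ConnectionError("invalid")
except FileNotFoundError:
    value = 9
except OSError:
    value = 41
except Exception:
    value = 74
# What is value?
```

Step-by-step execution trace:
1. `raise ConnectionError(...)` raises ConnectionError.
2. `except FileNotFoundError` does not match (ConnectionError is not a subclass of FileNotFoundError); skipped.
3. `except OSError` matches (ConnectionError is a subclass of OSError) → value = 41.
4. `except Exception` is not reached.
Result: 41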